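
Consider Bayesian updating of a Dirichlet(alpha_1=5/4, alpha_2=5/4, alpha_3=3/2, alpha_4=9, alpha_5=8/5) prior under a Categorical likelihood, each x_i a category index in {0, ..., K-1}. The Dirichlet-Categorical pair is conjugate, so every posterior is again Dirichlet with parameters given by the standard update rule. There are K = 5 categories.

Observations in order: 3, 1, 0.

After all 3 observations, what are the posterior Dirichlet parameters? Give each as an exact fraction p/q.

alpha_1=9/4, alpha_2=9/4, alpha_3=3/2, alpha_4=10, alpha_5=8/5

obs 1: x=3 → posterior Dirichlet(5/4, 5/4, 3/2, 10, 8/5)
obs 2: x=1 → posterior Dirichlet(5/4, 9/4, 3/2, 10, 8/5)
obs 3: x=0 → posterior Dirichlet(9/4, 9/4, 3/2, 10, 8/5)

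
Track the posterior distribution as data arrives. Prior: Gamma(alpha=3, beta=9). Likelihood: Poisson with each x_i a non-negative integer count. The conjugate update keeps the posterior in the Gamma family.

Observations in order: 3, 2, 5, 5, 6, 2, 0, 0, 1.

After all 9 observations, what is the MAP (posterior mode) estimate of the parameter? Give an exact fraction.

13/9

obs 1: x=3 → posterior Gamma(6, 10)
obs 2: x=2 → posterior Gamma(8, 11)
obs 3: x=5 → posterior Gamma(13, 12)
obs 4: x=5 → posterior Gamma(18, 13)
obs 5: x=6 → posterior Gamma(24, 14)
obs 6: x=2 → posterior Gamma(26, 15)
obs 7: x=0 → posterior Gamma(26, 16)
obs 8: x=0 → posterior Gamma(26, 17)
obs 9: x=1 → posterior Gamma(27, 18)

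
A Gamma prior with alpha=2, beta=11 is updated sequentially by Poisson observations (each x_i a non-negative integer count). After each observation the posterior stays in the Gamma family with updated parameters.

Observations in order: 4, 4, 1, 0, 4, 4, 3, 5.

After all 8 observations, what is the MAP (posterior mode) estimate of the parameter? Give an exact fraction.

26/19

obs 1: x=4 → posterior Gamma(6, 12)
obs 2: x=4 → posterior Gamma(10, 13)
obs 3: x=1 → posterior Gamma(11, 14)
obs 4: x=0 → posterior Gamma(11, 15)
obs 5: x=4 → posterior Gamma(15, 16)
obs 6: x=4 → posterior Gamma(19, 17)
obs 7: x=3 → posterior Gamma(22, 18)
obs 8: x=5 → posterior Gamma(27, 19)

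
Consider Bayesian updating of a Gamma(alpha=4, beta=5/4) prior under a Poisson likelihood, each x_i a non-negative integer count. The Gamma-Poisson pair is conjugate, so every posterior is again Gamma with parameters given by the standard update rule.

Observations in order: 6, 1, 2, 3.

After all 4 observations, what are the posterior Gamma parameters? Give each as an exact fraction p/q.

alpha=16, beta=21/4

obs 1: x=6 → posterior Gamma(10, 9/4)
obs 2: x=1 → posterior Gamma(11, 13/4)
obs 3: x=2 → posterior Gamma(13, 17/4)
obs 4: x=3 → posterior Gamma(16, 21/4)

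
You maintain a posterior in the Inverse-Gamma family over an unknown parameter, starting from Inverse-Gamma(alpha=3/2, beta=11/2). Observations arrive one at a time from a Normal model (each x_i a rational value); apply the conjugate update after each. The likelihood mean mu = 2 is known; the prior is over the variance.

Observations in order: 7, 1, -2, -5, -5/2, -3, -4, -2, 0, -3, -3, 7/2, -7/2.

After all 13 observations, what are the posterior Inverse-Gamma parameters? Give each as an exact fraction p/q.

obs 1: x=7 → posterior Inverse-Gamma(2, 18)
obs 2: x=1 → posterior Inverse-Gamma(5/2, 37/2)
obs 3: x=-2 → posterior Inverse-Gamma(3, 53/2)
obs 4: x=-5 → posterior Inverse-Gamma(7/2, 51)
obs 5: x=-5/2 → posterior Inverse-Gamma(4, 489/8)
obs 6: x=-3 → posterior Inverse-Gamma(9/2, 589/8)
obs 7: x=-4 → posterior Inverse-Gamma(5, 733/8)
obs 8: x=-2 → posterior Inverse-Gamma(11/2, 797/8)
obs 9: x=0 → posterior Inverse-Gamma(6, 813/8)
obs 10: x=-3 → posterior Inverse-Gamma(13/2, 913/8)
obs 11: x=-3 → posterior Inverse-Gamma(7, 1013/8)
obs 12: x=7/2 → posterior Inverse-Gamma(15/2, 511/4)
obs 13: x=-7/2 → posterior Inverse-Gamma(8, 1143/8)

alpha=8, beta=1143/8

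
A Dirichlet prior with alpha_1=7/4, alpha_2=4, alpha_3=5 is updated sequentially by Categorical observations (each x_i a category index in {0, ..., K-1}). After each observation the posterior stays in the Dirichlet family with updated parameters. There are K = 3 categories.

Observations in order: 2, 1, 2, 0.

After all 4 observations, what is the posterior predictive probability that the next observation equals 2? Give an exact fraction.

obs 1: x=2 → posterior Dirichlet(7/4, 4, 6)
obs 2: x=1 → posterior Dirichlet(7/4, 5, 6)
obs 3: x=2 → posterior Dirichlet(7/4, 5, 7)
obs 4: x=0 → posterior Dirichlet(11/4, 5, 7)

28/59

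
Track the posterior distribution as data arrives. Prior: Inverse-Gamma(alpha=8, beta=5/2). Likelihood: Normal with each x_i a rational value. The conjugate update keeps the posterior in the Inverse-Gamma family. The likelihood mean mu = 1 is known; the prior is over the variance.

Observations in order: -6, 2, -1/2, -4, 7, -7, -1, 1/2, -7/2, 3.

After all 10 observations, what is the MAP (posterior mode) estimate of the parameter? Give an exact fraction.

obs 1: x=-6 → posterior Inverse-Gamma(17/2, 27)
obs 2: x=2 → posterior Inverse-Gamma(9, 55/2)
obs 3: x=-1/2 → posterior Inverse-Gamma(19/2, 229/8)
obs 4: x=-4 → posterior Inverse-Gamma(10, 329/8)
obs 5: x=7 → posterior Inverse-Gamma(21/2, 473/8)
obs 6: x=-7 → posterior Inverse-Gamma(11, 729/8)
obs 7: x=-1 → posterior Inverse-Gamma(23/2, 745/8)
obs 8: x=1/2 → posterior Inverse-Gamma(12, 373/4)
obs 9: x=-7/2 → posterior Inverse-Gamma(25/2, 827/8)
obs 10: x=3 → posterior Inverse-Gamma(13, 843/8)

843/112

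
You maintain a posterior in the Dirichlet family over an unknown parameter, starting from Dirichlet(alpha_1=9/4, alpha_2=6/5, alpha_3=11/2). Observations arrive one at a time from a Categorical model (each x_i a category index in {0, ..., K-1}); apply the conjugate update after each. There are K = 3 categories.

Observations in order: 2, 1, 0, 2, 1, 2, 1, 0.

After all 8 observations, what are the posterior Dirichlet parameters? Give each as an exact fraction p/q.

obs 1: x=2 → posterior Dirichlet(9/4, 6/5, 13/2)
obs 2: x=1 → posterior Dirichlet(9/4, 11/5, 13/2)
obs 3: x=0 → posterior Dirichlet(13/4, 11/5, 13/2)
obs 4: x=2 → posterior Dirichlet(13/4, 11/5, 15/2)
obs 5: x=1 → posterior Dirichlet(13/4, 16/5, 15/2)
obs 6: x=2 → posterior Dirichlet(13/4, 16/5, 17/2)
obs 7: x=1 → posterior Dirichlet(13/4, 21/5, 17/2)
obs 8: x=0 → posterior Dirichlet(17/4, 21/5, 17/2)

alpha_1=17/4, alpha_2=21/5, alpha_3=17/2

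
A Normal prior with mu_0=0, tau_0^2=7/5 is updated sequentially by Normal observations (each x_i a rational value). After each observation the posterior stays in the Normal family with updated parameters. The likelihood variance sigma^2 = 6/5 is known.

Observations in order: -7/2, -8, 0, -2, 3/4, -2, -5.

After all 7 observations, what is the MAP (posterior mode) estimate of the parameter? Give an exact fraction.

-553/220

obs 1: x=-7/2 → posterior Normal(-49/26, 42/65)
obs 2: x=-8 → posterior Normal(-161/40, 21/50)
obs 3: x=0 → posterior Normal(-161/54, 14/45)
obs 4: x=-2 → posterior Normal(-189/68, 21/85)
obs 5: x=3/4 → posterior Normal(-357/164, 42/205)
obs 6: x=-2 → posterior Normal(-413/192, 7/40)
obs 7: x=-5 → posterior Normal(-553/220, 42/275)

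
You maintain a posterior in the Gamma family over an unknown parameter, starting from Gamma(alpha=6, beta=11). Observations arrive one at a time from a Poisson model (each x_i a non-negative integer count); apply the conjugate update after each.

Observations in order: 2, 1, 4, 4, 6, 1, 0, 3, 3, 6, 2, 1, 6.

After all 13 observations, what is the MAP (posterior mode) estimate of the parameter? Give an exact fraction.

11/6

obs 1: x=2 → posterior Gamma(8, 12)
obs 2: x=1 → posterior Gamma(9, 13)
obs 3: x=4 → posterior Gamma(13, 14)
obs 4: x=4 → posterior Gamma(17, 15)
obs 5: x=6 → posterior Gamma(23, 16)
obs 6: x=1 → posterior Gamma(24, 17)
obs 7: x=0 → posterior Gamma(24, 18)
obs 8: x=3 → posterior Gamma(27, 19)
obs 9: x=3 → posterior Gamma(30, 20)
obs 10: x=6 → posterior Gamma(36, 21)
obs 11: x=2 → posterior Gamma(38, 22)
obs 12: x=1 → posterior Gamma(39, 23)
obs 13: x=6 → posterior Gamma(45, 24)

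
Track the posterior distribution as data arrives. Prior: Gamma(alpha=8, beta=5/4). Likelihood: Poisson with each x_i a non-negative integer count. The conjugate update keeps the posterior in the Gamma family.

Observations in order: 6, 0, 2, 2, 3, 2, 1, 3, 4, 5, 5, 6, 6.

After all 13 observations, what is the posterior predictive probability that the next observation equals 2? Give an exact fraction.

26371022364513564558772992848721264072812563160246930762470629595361500256923476155891232197721072/156005864907499051587956329959542277858055360316930894897197885045264149048126335880693803098509301

obs 1: x=6 → posterior Gamma(14, 9/4)
obs 2: x=0 → posterior Gamma(14, 13/4)
obs 3: x=2 → posterior Gamma(16, 17/4)
obs 4: x=2 → posterior Gamma(18, 21/4)
obs 5: x=3 → posterior Gamma(21, 25/4)
obs 6: x=2 → posterior Gamma(23, 29/4)
obs 7: x=1 → posterior Gamma(24, 33/4)
obs 8: x=3 → posterior Gamma(27, 37/4)
obs 9: x=4 → posterior Gamma(31, 41/4)
obs 10: x=5 → posterior Gamma(36, 45/4)
obs 11: x=5 → posterior Gamma(41, 49/4)
obs 12: x=6 → posterior Gamma(47, 53/4)
obs 13: x=6 → posterior Gamma(53, 57/4)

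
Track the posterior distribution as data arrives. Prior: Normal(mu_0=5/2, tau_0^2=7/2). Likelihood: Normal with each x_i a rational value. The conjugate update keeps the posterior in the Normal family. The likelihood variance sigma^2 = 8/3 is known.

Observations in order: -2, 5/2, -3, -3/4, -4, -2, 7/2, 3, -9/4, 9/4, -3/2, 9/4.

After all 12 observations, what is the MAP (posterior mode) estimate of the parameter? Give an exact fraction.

obs 1: x=-2 → posterior Normal(-2/37, 56/37)
obs 2: x=5/2 → posterior Normal(101/116, 28/29)
obs 3: x=-3 → posterior Normal(-25/158, 56/79)
obs 4: x=-3/4 → posterior Normal(-113/400, 14/25)
obs 5: x=-4 → posterior Normal(-449/484, 56/121)
obs 6: x=-2 → posterior Normal(-617/568, 28/71)
obs 7: x=7/2 → posterior Normal(-323/652, 56/163)
obs 8: x=3 → posterior Normal(-71/736, 7/23)
obs 9: x=-9/4 → posterior Normal(-13/41, 56/205)
obs 10: x=9/4 → posterior Normal(-71/904, 28/113)
obs 11: x=-3/2 → posterior Normal(-197/988, 56/247)
obs 12: x=9/4 → posterior Normal(-1/134, 14/67)

-1/134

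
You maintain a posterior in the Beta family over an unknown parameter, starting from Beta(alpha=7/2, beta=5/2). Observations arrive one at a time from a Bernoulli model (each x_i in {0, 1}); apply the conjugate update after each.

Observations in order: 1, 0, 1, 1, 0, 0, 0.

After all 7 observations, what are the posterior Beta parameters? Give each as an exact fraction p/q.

alpha=13/2, beta=13/2

obs 1: x=1 → posterior Beta(9/2, 5/2)
obs 2: x=0 → posterior Beta(9/2, 7/2)
obs 3: x=1 → posterior Beta(11/2, 7/2)
obs 4: x=1 → posterior Beta(13/2, 7/2)
obs 5: x=0 → posterior Beta(13/2, 9/2)
obs 6: x=0 → posterior Beta(13/2, 11/2)
obs 7: x=0 → posterior Beta(13/2, 13/2)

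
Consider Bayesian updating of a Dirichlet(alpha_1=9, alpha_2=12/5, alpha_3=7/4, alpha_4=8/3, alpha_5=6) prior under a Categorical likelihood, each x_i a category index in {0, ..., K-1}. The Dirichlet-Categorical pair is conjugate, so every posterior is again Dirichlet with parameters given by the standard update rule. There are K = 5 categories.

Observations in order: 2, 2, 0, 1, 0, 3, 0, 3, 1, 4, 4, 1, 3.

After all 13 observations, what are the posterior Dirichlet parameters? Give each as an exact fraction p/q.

alpha_1=12, alpha_2=27/5, alpha_3=15/4, alpha_4=17/3, alpha_5=8

obs 1: x=2 → posterior Dirichlet(9, 12/5, 11/4, 8/3, 6)
obs 2: x=2 → posterior Dirichlet(9, 12/5, 15/4, 8/3, 6)
obs 3: x=0 → posterior Dirichlet(10, 12/5, 15/4, 8/3, 6)
obs 4: x=1 → posterior Dirichlet(10, 17/5, 15/4, 8/3, 6)
obs 5: x=0 → posterior Dirichlet(11, 17/5, 15/4, 8/3, 6)
obs 6: x=3 → posterior Dirichlet(11, 17/5, 15/4, 11/3, 6)
obs 7: x=0 → posterior Dirichlet(12, 17/5, 15/4, 11/3, 6)
obs 8: x=3 → posterior Dirichlet(12, 17/5, 15/4, 14/3, 6)
obs 9: x=1 → posterior Dirichlet(12, 22/5, 15/4, 14/3, 6)
obs 10: x=4 → posterior Dirichlet(12, 22/5, 15/4, 14/3, 7)
obs 11: x=4 → posterior Dirichlet(12, 22/5, 15/4, 14/3, 8)
obs 12: x=1 → posterior Dirichlet(12, 27/5, 15/4, 14/3, 8)
obs 13: x=3 → posterior Dirichlet(12, 27/5, 15/4, 17/3, 8)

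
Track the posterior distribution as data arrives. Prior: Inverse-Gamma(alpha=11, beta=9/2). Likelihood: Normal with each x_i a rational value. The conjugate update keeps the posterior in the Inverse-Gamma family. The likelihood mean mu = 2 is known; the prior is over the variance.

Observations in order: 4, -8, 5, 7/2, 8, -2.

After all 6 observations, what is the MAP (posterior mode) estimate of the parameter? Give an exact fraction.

47/8

obs 1: x=4 → posterior Inverse-Gamma(23/2, 13/2)
obs 2: x=-8 → posterior Inverse-Gamma(12, 113/2)
obs 3: x=5 → posterior Inverse-Gamma(25/2, 61)
obs 4: x=7/2 → posterior Inverse-Gamma(13, 497/8)
obs 5: x=8 → posterior Inverse-Gamma(27/2, 641/8)
obs 6: x=-2 → posterior Inverse-Gamma(14, 705/8)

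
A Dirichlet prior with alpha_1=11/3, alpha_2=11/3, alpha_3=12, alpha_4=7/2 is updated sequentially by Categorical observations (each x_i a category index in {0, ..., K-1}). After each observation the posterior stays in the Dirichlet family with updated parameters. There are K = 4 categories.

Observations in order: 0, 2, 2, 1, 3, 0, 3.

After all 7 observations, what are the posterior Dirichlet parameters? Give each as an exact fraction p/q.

alpha_1=17/3, alpha_2=14/3, alpha_3=14, alpha_4=11/2

obs 1: x=0 → posterior Dirichlet(14/3, 11/3, 12, 7/2)
obs 2: x=2 → posterior Dirichlet(14/3, 11/3, 13, 7/2)
obs 3: x=2 → posterior Dirichlet(14/3, 11/3, 14, 7/2)
obs 4: x=1 → posterior Dirichlet(14/3, 14/3, 14, 7/2)
obs 5: x=3 → posterior Dirichlet(14/3, 14/3, 14, 9/2)
obs 6: x=0 → posterior Dirichlet(17/3, 14/3, 14, 9/2)
obs 7: x=3 → posterior Dirichlet(17/3, 14/3, 14, 11/2)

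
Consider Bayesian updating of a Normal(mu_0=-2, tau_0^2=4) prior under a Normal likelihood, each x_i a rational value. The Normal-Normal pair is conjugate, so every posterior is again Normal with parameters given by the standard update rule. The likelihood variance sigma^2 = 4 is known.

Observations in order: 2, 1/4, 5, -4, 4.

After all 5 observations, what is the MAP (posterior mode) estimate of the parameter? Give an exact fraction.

obs 1: x=2 → posterior Normal(0, 2)
obs 2: x=1/4 → posterior Normal(1/12, 4/3)
obs 3: x=5 → posterior Normal(21/16, 1)
obs 4: x=-4 → posterior Normal(1/4, 4/5)
obs 5: x=4 → posterior Normal(7/8, 2/3)

7/8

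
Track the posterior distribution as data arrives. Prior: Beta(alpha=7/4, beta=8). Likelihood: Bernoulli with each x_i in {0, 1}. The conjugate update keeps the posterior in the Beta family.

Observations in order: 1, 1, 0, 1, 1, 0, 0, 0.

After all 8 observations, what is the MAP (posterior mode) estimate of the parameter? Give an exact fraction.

obs 1: x=1 → posterior Beta(11/4, 8)
obs 2: x=1 → posterior Beta(15/4, 8)
obs 3: x=0 → posterior Beta(15/4, 9)
obs 4: x=1 → posterior Beta(19/4, 9)
obs 5: x=1 → posterior Beta(23/4, 9)
obs 6: x=0 → posterior Beta(23/4, 10)
obs 7: x=0 → posterior Beta(23/4, 11)
obs 8: x=0 → posterior Beta(23/4, 12)

19/63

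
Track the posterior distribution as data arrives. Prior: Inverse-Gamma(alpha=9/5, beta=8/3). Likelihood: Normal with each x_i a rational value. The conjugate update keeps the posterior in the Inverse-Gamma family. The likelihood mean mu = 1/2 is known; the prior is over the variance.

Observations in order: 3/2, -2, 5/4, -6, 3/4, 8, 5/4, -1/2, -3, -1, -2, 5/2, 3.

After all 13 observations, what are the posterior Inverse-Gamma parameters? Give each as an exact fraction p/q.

obs 1: x=3/2 → posterior Inverse-Gamma(23/10, 19/6)
obs 2: x=-2 → posterior Inverse-Gamma(14/5, 151/24)
obs 3: x=5/4 → posterior Inverse-Gamma(33/10, 631/96)
obs 4: x=-6 → posterior Inverse-Gamma(19/5, 2659/96)
obs 5: x=3/4 → posterior Inverse-Gamma(43/10, 1331/48)
obs 6: x=8 → posterior Inverse-Gamma(24/5, 2681/48)
obs 7: x=5/4 → posterior Inverse-Gamma(53/10, 5389/96)
obs 8: x=-1/2 → posterior Inverse-Gamma(29/5, 5437/96)
obs 9: x=-3 → posterior Inverse-Gamma(63/10, 6025/96)
obs 10: x=-1 → posterior Inverse-Gamma(34/5, 6133/96)
obs 11: x=-2 → posterior Inverse-Gamma(73/10, 6433/96)
obs 12: x=5/2 → posterior Inverse-Gamma(39/5, 6625/96)
obs 13: x=3 → posterior Inverse-Gamma(83/10, 6925/96)

alpha=83/10, beta=6925/96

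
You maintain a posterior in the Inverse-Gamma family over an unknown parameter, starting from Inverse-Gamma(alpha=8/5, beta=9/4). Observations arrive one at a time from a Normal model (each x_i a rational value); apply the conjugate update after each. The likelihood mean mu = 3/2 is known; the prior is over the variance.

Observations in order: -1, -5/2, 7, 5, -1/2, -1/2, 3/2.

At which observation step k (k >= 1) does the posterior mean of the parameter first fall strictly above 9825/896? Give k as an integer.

k = 3

obs 1: x=-1 → posterior Inverse-Gamma(21/10, 43/8)
obs 2: x=-5/2 → posterior Inverse-Gamma(13/5, 107/8)
obs 3: x=7 → posterior Inverse-Gamma(31/10, 57/2)
obs 4: x=5 → posterior Inverse-Gamma(18/5, 277/8)
obs 5: x=-1/2 → posterior Inverse-Gamma(41/10, 293/8)
obs 6: x=-1/2 → posterior Inverse-Gamma(23/5, 309/8)
obs 7: x=3/2 → posterior Inverse-Gamma(51/10, 309/8)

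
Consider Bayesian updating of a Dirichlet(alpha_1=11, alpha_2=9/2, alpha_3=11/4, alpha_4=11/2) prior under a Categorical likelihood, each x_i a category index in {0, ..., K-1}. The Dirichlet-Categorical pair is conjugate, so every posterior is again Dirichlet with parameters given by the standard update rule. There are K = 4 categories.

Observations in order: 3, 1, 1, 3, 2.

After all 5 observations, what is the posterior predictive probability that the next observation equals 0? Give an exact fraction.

44/115

obs 1: x=3 → posterior Dirichlet(11, 9/2, 11/4, 13/2)
obs 2: x=1 → posterior Dirichlet(11, 11/2, 11/4, 13/2)
obs 3: x=1 → posterior Dirichlet(11, 13/2, 11/4, 13/2)
obs 4: x=3 → posterior Dirichlet(11, 13/2, 11/4, 15/2)
obs 5: x=2 → posterior Dirichlet(11, 13/2, 15/4, 15/2)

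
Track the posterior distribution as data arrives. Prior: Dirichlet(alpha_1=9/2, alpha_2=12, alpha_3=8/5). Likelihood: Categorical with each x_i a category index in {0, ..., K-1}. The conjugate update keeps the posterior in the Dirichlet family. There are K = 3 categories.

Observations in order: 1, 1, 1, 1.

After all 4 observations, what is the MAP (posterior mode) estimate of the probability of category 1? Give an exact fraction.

150/191

obs 1: x=1 → posterior Dirichlet(9/2, 13, 8/5)
obs 2: x=1 → posterior Dirichlet(9/2, 14, 8/5)
obs 3: x=1 → posterior Dirichlet(9/2, 15, 8/5)
obs 4: x=1 → posterior Dirichlet(9/2, 16, 8/5)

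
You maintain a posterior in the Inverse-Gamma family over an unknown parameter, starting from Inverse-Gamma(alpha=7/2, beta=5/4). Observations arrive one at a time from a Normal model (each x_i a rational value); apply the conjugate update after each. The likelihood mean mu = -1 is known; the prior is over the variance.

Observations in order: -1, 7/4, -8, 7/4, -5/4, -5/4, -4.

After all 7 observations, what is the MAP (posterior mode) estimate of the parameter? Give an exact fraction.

303/64

obs 1: x=-1 → posterior Inverse-Gamma(4, 5/4)
obs 2: x=7/4 → posterior Inverse-Gamma(9/2, 161/32)
obs 3: x=-8 → posterior Inverse-Gamma(5, 945/32)
obs 4: x=7/4 → posterior Inverse-Gamma(11/2, 533/16)
obs 5: x=-5/4 → posterior Inverse-Gamma(6, 1067/32)
obs 6: x=-5/4 → posterior Inverse-Gamma(13/2, 267/8)
obs 7: x=-4 → posterior Inverse-Gamma(7, 303/8)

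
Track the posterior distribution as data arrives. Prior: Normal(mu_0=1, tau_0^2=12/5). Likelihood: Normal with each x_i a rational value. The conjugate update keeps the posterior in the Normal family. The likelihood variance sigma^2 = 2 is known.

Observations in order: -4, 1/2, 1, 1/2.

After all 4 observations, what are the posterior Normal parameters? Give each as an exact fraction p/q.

mu_0=-7/29, tau_0^2=12/29

obs 1: x=-4 → posterior Normal(-19/11, 12/11)
obs 2: x=1/2 → posterior Normal(-16/17, 12/17)
obs 3: x=1 → posterior Normal(-10/23, 12/23)
obs 4: x=1/2 → posterior Normal(-7/29, 12/29)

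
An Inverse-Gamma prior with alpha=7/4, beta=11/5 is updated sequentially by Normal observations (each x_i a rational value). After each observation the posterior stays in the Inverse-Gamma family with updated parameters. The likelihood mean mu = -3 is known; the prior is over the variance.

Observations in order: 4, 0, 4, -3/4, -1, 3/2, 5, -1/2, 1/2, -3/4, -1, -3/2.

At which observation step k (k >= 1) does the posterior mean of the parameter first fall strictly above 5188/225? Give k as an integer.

obs 1: x=4 → posterior Inverse-Gamma(9/4, 267/10)
obs 2: x=0 → posterior Inverse-Gamma(11/4, 156/5)
obs 3: x=4 → posterior Inverse-Gamma(13/4, 557/10)
obs 4: x=-3/4 → posterior Inverse-Gamma(15/4, 9317/160)
obs 5: x=-1 → posterior Inverse-Gamma(17/4, 9637/160)
obs 6: x=3/2 → posterior Inverse-Gamma(19/4, 11257/160)
obs 7: x=5 → posterior Inverse-Gamma(21/4, 16377/160)
obs 8: x=-1/2 → posterior Inverse-Gamma(23/4, 16877/160)
obs 9: x=1/2 → posterior Inverse-Gamma(25/4, 17857/160)
obs 10: x=-3/4 → posterior Inverse-Gamma(27/4, 9131/80)
obs 11: x=-1 → posterior Inverse-Gamma(29/4, 9291/80)
obs 12: x=-3/2 → posterior Inverse-Gamma(31/4, 9381/80)

k = 3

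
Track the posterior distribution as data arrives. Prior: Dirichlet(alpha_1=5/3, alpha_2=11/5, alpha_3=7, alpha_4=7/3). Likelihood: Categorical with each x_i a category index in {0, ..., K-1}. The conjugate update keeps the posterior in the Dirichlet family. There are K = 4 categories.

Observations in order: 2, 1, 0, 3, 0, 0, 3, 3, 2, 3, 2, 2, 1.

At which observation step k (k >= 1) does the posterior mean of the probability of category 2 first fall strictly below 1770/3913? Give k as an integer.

k = 5

obs 1: x=2 → posterior Dirichlet(5/3, 11/5, 8, 7/3)
obs 2: x=1 → posterior Dirichlet(5/3, 16/5, 8, 7/3)
obs 3: x=0 → posterior Dirichlet(8/3, 16/5, 8, 7/3)
obs 4: x=3 → posterior Dirichlet(8/3, 16/5, 8, 10/3)
obs 5: x=0 → posterior Dirichlet(11/3, 16/5, 8, 10/3)
obs 6: x=0 → posterior Dirichlet(14/3, 16/5, 8, 10/3)
obs 7: x=3 → posterior Dirichlet(14/3, 16/5, 8, 13/3)
obs 8: x=3 → posterior Dirichlet(14/3, 16/5, 8, 16/3)
obs 9: x=2 → posterior Dirichlet(14/3, 16/5, 9, 16/3)
obs 10: x=3 → posterior Dirichlet(14/3, 16/5, 9, 19/3)
obs 11: x=2 → posterior Dirichlet(14/3, 16/5, 10, 19/3)
obs 12: x=2 → posterior Dirichlet(14/3, 16/5, 11, 19/3)
obs 13: x=1 → posterior Dirichlet(14/3, 21/5, 11, 19/3)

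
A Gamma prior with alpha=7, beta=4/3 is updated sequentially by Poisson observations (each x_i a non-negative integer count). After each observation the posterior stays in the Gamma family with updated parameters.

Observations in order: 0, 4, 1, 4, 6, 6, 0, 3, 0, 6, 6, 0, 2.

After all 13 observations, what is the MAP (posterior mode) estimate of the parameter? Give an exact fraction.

obs 1: x=0 → posterior Gamma(7, 7/3)
obs 2: x=4 → posterior Gamma(11, 10/3)
obs 3: x=1 → posterior Gamma(12, 13/3)
obs 4: x=4 → posterior Gamma(16, 16/3)
obs 5: x=6 → posterior Gamma(22, 19/3)
obs 6: x=6 → posterior Gamma(28, 22/3)
obs 7: x=0 → posterior Gamma(28, 25/3)
obs 8: x=3 → posterior Gamma(31, 28/3)
obs 9: x=0 → posterior Gamma(31, 31/3)
obs 10: x=6 → posterior Gamma(37, 34/3)
obs 11: x=6 → posterior Gamma(43, 37/3)
obs 12: x=0 → posterior Gamma(43, 40/3)
obs 13: x=2 → posterior Gamma(45, 43/3)

132/43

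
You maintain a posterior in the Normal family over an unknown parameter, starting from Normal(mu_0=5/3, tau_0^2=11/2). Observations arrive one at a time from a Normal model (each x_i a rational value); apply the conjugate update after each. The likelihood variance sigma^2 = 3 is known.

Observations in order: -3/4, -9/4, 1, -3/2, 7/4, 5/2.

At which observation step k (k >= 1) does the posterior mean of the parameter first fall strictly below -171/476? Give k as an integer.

k = 2

obs 1: x=-3/4 → posterior Normal(7/68, 33/17)
obs 2: x=-9/4 → posterior Normal(-23/28, 33/28)
obs 3: x=1 → posterior Normal(-4/13, 11/13)
obs 4: x=-3/2 → posterior Normal(-57/100, 33/50)
obs 5: x=7/4 → posterior Normal(-37/244, 33/61)
obs 6: x=5/2 → posterior Normal(73/288, 11/24)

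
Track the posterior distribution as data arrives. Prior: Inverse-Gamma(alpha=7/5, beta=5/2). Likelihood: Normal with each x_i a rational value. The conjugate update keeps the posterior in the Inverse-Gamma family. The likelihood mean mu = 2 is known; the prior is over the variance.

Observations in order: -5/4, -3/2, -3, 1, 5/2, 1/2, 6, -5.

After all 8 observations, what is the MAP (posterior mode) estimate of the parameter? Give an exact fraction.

9705/1024

obs 1: x=-5/4 → posterior Inverse-Gamma(19/10, 249/32)
obs 2: x=-3/2 → posterior Inverse-Gamma(12/5, 445/32)
obs 3: x=-3 → posterior Inverse-Gamma(29/10, 845/32)
obs 4: x=1 → posterior Inverse-Gamma(17/5, 861/32)
obs 5: x=5/2 → posterior Inverse-Gamma(39/10, 865/32)
obs 6: x=1/2 → posterior Inverse-Gamma(22/5, 901/32)
obs 7: x=6 → posterior Inverse-Gamma(49/10, 1157/32)
obs 8: x=-5 → posterior Inverse-Gamma(27/5, 1941/32)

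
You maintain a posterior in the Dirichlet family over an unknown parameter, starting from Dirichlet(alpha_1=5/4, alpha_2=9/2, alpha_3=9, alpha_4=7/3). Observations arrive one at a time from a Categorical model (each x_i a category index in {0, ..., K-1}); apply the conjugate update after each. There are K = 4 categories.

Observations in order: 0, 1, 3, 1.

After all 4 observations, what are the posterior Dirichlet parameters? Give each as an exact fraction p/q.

obs 1: x=0 → posterior Dirichlet(9/4, 9/2, 9, 7/3)
obs 2: x=1 → posterior Dirichlet(9/4, 11/2, 9, 7/3)
obs 3: x=3 → posterior Dirichlet(9/4, 11/2, 9, 10/3)
obs 4: x=1 → posterior Dirichlet(9/4, 13/2, 9, 10/3)

alpha_1=9/4, alpha_2=13/2, alpha_3=9, alpha_4=10/3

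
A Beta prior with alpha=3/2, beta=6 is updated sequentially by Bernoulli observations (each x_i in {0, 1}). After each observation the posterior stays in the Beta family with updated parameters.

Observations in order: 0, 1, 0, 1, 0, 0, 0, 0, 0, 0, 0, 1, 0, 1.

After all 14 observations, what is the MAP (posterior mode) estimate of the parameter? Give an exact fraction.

obs 1: x=0 → posterior Beta(3/2, 7)
obs 2: x=1 → posterior Beta(5/2, 7)
obs 3: x=0 → posterior Beta(5/2, 8)
obs 4: x=1 → posterior Beta(7/2, 8)
obs 5: x=0 → posterior Beta(7/2, 9)
obs 6: x=0 → posterior Beta(7/2, 10)
obs 7: x=0 → posterior Beta(7/2, 11)
obs 8: x=0 → posterior Beta(7/2, 12)
obs 9: x=0 → posterior Beta(7/2, 13)
obs 10: x=0 → posterior Beta(7/2, 14)
obs 11: x=0 → posterior Beta(7/2, 15)
obs 12: x=1 → posterior Beta(9/2, 15)
obs 13: x=0 → posterior Beta(9/2, 16)
obs 14: x=1 → posterior Beta(11/2, 16)

3/13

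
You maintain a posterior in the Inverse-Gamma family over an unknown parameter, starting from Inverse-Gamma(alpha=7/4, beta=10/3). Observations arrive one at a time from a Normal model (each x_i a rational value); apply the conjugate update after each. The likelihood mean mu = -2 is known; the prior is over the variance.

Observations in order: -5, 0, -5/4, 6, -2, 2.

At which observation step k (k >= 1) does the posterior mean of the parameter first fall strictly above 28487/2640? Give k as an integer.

k = 4

obs 1: x=-5 → posterior Inverse-Gamma(9/4, 47/6)
obs 2: x=0 → posterior Inverse-Gamma(11/4, 59/6)
obs 3: x=-5/4 → posterior Inverse-Gamma(13/4, 971/96)
obs 4: x=6 → posterior Inverse-Gamma(15/4, 4043/96)
obs 5: x=-2 → posterior Inverse-Gamma(17/4, 4043/96)
obs 6: x=2 → posterior Inverse-Gamma(19/4, 4811/96)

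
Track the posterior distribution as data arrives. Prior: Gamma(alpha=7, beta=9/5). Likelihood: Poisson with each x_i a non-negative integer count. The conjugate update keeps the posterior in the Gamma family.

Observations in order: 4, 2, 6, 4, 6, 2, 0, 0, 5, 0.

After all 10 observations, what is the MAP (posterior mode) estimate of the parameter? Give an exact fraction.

175/59

obs 1: x=4 → posterior Gamma(11, 14/5)
obs 2: x=2 → posterior Gamma(13, 19/5)
obs 3: x=6 → posterior Gamma(19, 24/5)
obs 4: x=4 → posterior Gamma(23, 29/5)
obs 5: x=6 → posterior Gamma(29, 34/5)
obs 6: x=2 → posterior Gamma(31, 39/5)
obs 7: x=0 → posterior Gamma(31, 44/5)
obs 8: x=0 → posterior Gamma(31, 49/5)
obs 9: x=5 → posterior Gamma(36, 54/5)
obs 10: x=0 → posterior Gamma(36, 59/5)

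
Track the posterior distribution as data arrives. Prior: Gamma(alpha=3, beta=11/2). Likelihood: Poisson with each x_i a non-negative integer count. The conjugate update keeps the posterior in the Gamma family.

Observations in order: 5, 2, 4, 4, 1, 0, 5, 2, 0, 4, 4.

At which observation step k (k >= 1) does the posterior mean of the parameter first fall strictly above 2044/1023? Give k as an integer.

obs 1: x=5 → posterior Gamma(8, 13/2)
obs 2: x=2 → posterior Gamma(10, 15/2)
obs 3: x=4 → posterior Gamma(14, 17/2)
obs 4: x=4 → posterior Gamma(18, 19/2)
obs 5: x=1 → posterior Gamma(19, 21/2)
obs 6: x=0 → posterior Gamma(19, 23/2)
obs 7: x=5 → posterior Gamma(24, 25/2)
obs 8: x=2 → posterior Gamma(26, 27/2)
obs 9: x=0 → posterior Gamma(26, 29/2)
obs 10: x=4 → posterior Gamma(30, 31/2)
obs 11: x=4 → posterior Gamma(34, 33/2)

k = 11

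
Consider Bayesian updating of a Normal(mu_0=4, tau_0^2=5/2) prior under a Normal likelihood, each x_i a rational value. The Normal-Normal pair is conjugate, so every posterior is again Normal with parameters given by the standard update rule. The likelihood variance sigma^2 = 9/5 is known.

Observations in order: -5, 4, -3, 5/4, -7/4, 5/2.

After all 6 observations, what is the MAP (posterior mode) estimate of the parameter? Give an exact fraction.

11/84

obs 1: x=-5 → posterior Normal(-53/43, 45/43)
obs 2: x=4 → posterior Normal(47/68, 45/68)
obs 3: x=-3 → posterior Normal(-28/93, 15/31)
obs 4: x=5/4 → posterior Normal(13/472, 45/118)
obs 5: x=-7/4 → posterior Normal(-81/286, 45/143)
obs 6: x=5/2 → posterior Normal(11/84, 15/56)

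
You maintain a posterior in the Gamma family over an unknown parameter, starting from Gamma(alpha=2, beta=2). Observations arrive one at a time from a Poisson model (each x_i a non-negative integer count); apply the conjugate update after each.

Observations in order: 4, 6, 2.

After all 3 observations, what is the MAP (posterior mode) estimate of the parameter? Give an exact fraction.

obs 1: x=4 → posterior Gamma(6, 3)
obs 2: x=6 → posterior Gamma(12, 4)
obs 3: x=2 → posterior Gamma(14, 5)

13/5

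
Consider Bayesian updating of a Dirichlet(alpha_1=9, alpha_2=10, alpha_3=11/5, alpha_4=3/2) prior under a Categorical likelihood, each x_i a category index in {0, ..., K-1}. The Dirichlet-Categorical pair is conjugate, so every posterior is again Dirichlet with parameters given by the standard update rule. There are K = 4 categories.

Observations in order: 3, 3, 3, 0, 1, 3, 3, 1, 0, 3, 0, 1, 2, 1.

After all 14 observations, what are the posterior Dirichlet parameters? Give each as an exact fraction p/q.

alpha_1=12, alpha_2=14, alpha_3=16/5, alpha_4=15/2

obs 1: x=3 → posterior Dirichlet(9, 10, 11/5, 5/2)
obs 2: x=3 → posterior Dirichlet(9, 10, 11/5, 7/2)
obs 3: x=3 → posterior Dirichlet(9, 10, 11/5, 9/2)
obs 4: x=0 → posterior Dirichlet(10, 10, 11/5, 9/2)
obs 5: x=1 → posterior Dirichlet(10, 11, 11/5, 9/2)
obs 6: x=3 → posterior Dirichlet(10, 11, 11/5, 11/2)
obs 7: x=3 → posterior Dirichlet(10, 11, 11/5, 13/2)
obs 8: x=1 → posterior Dirichlet(10, 12, 11/5, 13/2)
obs 9: x=0 → posterior Dirichlet(11, 12, 11/5, 13/2)
obs 10: x=3 → posterior Dirichlet(11, 12, 11/5, 15/2)
obs 11: x=0 → posterior Dirichlet(12, 12, 11/5, 15/2)
obs 12: x=1 → posterior Dirichlet(12, 13, 11/5, 15/2)
obs 13: x=2 → posterior Dirichlet(12, 13, 16/5, 15/2)
obs 14: x=1 → posterior Dirichlet(12, 14, 16/5, 15/2)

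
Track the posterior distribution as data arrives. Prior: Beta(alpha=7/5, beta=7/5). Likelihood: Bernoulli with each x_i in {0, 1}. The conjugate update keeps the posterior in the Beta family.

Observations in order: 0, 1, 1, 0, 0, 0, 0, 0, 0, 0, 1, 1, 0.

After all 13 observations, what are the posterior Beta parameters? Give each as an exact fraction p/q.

alpha=27/5, beta=52/5

obs 1: x=0 → posterior Beta(7/5, 12/5)
obs 2: x=1 → posterior Beta(12/5, 12/5)
obs 3: x=1 → posterior Beta(17/5, 12/5)
obs 4: x=0 → posterior Beta(17/5, 17/5)
obs 5: x=0 → posterior Beta(17/5, 22/5)
obs 6: x=0 → posterior Beta(17/5, 27/5)
obs 7: x=0 → posterior Beta(17/5, 32/5)
obs 8: x=0 → posterior Beta(17/5, 37/5)
obs 9: x=0 → posterior Beta(17/5, 42/5)
obs 10: x=0 → posterior Beta(17/5, 47/5)
obs 11: x=1 → posterior Beta(22/5, 47/5)
obs 12: x=1 → posterior Beta(27/5, 47/5)
obs 13: x=0 → posterior Beta(27/5, 52/5)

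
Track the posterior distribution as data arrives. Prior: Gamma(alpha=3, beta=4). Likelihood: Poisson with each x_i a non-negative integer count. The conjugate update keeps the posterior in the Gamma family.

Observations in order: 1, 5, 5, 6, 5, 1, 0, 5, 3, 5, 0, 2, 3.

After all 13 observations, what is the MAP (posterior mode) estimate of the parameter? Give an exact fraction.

43/17

obs 1: x=1 → posterior Gamma(4, 5)
obs 2: x=5 → posterior Gamma(9, 6)
obs 3: x=5 → posterior Gamma(14, 7)
obs 4: x=6 → posterior Gamma(20, 8)
obs 5: x=5 → posterior Gamma(25, 9)
obs 6: x=1 → posterior Gamma(26, 10)
obs 7: x=0 → posterior Gamma(26, 11)
obs 8: x=5 → posterior Gamma(31, 12)
obs 9: x=3 → posterior Gamma(34, 13)
obs 10: x=5 → posterior Gamma(39, 14)
obs 11: x=0 → posterior Gamma(39, 15)
obs 12: x=2 → posterior Gamma(41, 16)
obs 13: x=3 → posterior Gamma(44, 17)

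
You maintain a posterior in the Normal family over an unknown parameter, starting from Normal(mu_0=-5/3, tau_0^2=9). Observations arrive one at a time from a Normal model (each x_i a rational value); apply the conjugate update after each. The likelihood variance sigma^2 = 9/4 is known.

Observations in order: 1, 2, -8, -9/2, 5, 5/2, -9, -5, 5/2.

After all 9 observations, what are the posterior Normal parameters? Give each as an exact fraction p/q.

obs 1: x=1 → posterior Normal(7/15, 9/5)
obs 2: x=2 → posterior Normal(31/27, 1)
obs 3: x=-8 → posterior Normal(-5/3, 9/13)
obs 4: x=-9/2 → posterior Normal(-7/3, 9/17)
obs 5: x=5 → posterior Normal(-59/63, 3/7)
obs 6: x=5/2 → posterior Normal(-29/75, 9/25)
obs 7: x=-9 → posterior Normal(-137/87, 9/29)
obs 8: x=-5 → posterior Normal(-197/99, 3/11)
obs 9: x=5/2 → posterior Normal(-167/111, 9/37)

mu_0=-167/111, tau_0^2=9/37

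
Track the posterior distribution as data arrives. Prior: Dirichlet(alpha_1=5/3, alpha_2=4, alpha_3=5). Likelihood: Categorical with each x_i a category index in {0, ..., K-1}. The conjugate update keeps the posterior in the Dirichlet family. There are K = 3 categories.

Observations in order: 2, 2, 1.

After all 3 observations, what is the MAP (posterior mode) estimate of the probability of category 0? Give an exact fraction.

obs 1: x=2 → posterior Dirichlet(5/3, 4, 6)
obs 2: x=2 → posterior Dirichlet(5/3, 4, 7)
obs 3: x=1 → posterior Dirichlet(5/3, 5, 7)

1/16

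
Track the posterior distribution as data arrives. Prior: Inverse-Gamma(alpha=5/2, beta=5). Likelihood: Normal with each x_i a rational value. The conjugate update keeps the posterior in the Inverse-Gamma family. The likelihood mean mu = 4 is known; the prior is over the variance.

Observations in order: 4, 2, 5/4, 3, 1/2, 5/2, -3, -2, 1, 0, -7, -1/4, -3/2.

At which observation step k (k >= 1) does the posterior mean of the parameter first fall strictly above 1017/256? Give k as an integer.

obs 1: x=4 → posterior Inverse-Gamma(3, 5)
obs 2: x=2 → posterior Inverse-Gamma(7/2, 7)
obs 3: x=5/4 → posterior Inverse-Gamma(4, 345/32)
obs 4: x=3 → posterior Inverse-Gamma(9/2, 361/32)
obs 5: x=1/2 → posterior Inverse-Gamma(5, 557/32)
obs 6: x=5/2 → posterior Inverse-Gamma(11/2, 593/32)
obs 7: x=-3 → posterior Inverse-Gamma(6, 1377/32)
obs 8: x=-2 → posterior Inverse-Gamma(13/2, 1953/32)
obs 9: x=1 → posterior Inverse-Gamma(7, 2097/32)
obs 10: x=0 → posterior Inverse-Gamma(15/2, 2353/32)
obs 11: x=-7 → posterior Inverse-Gamma(8, 4289/32)
obs 12: x=-1/4 → posterior Inverse-Gamma(17/2, 2289/16)
obs 13: x=-3/2 → posterior Inverse-Gamma(9, 2531/16)

k = 5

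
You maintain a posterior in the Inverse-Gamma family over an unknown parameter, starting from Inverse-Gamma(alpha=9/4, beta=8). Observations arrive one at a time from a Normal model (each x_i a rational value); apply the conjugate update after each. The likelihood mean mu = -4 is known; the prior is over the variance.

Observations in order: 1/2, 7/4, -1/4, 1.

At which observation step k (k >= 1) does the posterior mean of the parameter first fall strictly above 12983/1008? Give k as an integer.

obs 1: x=1/2 → posterior Inverse-Gamma(11/4, 145/8)
obs 2: x=7/4 → posterior Inverse-Gamma(13/4, 1109/32)
obs 3: x=-1/4 → posterior Inverse-Gamma(15/4, 667/16)
obs 4: x=1 → posterior Inverse-Gamma(17/4, 867/16)

k = 2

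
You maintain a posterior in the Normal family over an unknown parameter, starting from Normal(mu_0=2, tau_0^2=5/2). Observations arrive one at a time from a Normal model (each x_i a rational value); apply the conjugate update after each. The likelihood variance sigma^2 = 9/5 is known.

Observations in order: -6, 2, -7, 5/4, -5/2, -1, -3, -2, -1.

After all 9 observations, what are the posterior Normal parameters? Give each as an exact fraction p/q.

mu_0=-1781/972, tau_0^2=5/27

obs 1: x=-6 → posterior Normal(-114/43, 45/43)
obs 2: x=2 → posterior Normal(-16/17, 45/68)
obs 3: x=-7 → posterior Normal(-239/93, 15/31)
obs 4: x=5/4 → posterior Normal(-831/472, 45/118)
obs 5: x=-5/2 → posterior Normal(-1081/572, 45/143)
obs 6: x=-1 → posterior Normal(-1181/672, 15/56)
obs 7: x=-3 → posterior Normal(-1481/772, 45/193)
obs 8: x=-2 → posterior Normal(-1681/872, 45/218)
obs 9: x=-1 → posterior Normal(-1781/972, 5/27)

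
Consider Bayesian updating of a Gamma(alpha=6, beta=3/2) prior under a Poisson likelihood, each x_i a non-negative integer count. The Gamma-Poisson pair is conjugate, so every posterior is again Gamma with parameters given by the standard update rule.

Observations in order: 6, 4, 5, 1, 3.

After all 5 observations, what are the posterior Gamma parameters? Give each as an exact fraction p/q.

obs 1: x=6 → posterior Gamma(12, 5/2)
obs 2: x=4 → posterior Gamma(16, 7/2)
obs 3: x=5 → posterior Gamma(21, 9/2)
obs 4: x=1 → posterior Gamma(22, 11/2)
obs 5: x=3 → posterior Gamma(25, 13/2)

alpha=25, beta=13/2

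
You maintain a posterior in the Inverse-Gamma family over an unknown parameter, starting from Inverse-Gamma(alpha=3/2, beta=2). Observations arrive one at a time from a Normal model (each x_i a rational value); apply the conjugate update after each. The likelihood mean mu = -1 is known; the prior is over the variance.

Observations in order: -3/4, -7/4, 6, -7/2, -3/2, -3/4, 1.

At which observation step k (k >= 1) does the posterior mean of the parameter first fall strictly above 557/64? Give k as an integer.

k = 3

obs 1: x=-3/4 → posterior Inverse-Gamma(2, 65/32)
obs 2: x=-7/4 → posterior Inverse-Gamma(5/2, 37/16)
obs 3: x=6 → posterior Inverse-Gamma(3, 429/16)
obs 4: x=-7/2 → posterior Inverse-Gamma(7/2, 479/16)
obs 5: x=-3/2 → posterior Inverse-Gamma(4, 481/16)
obs 6: x=-3/4 → posterior Inverse-Gamma(9/2, 963/32)
obs 7: x=1 → posterior Inverse-Gamma(5, 1027/32)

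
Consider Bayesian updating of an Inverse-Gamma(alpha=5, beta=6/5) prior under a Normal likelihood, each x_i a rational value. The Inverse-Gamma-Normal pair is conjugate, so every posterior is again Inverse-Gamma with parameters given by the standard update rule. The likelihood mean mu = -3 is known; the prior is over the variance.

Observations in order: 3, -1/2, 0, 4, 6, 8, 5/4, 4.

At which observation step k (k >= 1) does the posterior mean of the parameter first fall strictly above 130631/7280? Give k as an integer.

obs 1: x=3 → posterior Inverse-Gamma(11/2, 96/5)
obs 2: x=-1/2 → posterior Inverse-Gamma(6, 893/40)
obs 3: x=0 → posterior Inverse-Gamma(13/2, 1073/40)
obs 4: x=4 → posterior Inverse-Gamma(7, 2053/40)
obs 5: x=6 → posterior Inverse-Gamma(15/2, 3673/40)
obs 6: x=8 → posterior Inverse-Gamma(8, 6093/40)
obs 7: x=5/4 → posterior Inverse-Gamma(17/2, 25817/160)
obs 8: x=4 → posterior Inverse-Gamma(9, 29737/160)

k = 6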